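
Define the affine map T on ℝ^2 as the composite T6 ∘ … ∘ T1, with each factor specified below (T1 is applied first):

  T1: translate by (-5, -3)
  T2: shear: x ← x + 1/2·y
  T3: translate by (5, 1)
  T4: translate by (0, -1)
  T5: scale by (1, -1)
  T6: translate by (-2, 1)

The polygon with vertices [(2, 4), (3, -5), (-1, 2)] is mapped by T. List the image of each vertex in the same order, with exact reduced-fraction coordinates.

image vertices: (1/2, 0), (-3, 9), (-7/2, 2)

T1 translate by (-5, -3): (2, 4) → (-3, 1); (3, -5) → (-2, -8); (-1, 2) → (-6, -1)
T2 shear: x ← x + 1/2·y: (-3, 1) → (-5/2, 1); (-2, -8) → (-6, -8); (-6, -1) → (-13/2, -1)
T3 translate by (5, 1): (-5/2, 1) → (5/2, 2); (-6, -8) → (-1, -7); (-13/2, -1) → (-3/2, 0)
T4 translate by (0, -1): (5/2, 2) → (5/2, 1); (-1, -7) → (-1, -8); (-3/2, 0) → (-3/2, -1)
T5 scale by (1, -1): (5/2, 1) → (5/2, -1); (-1, -8) → (-1, 8); (-3/2, -1) → (-3/2, 1)
T6 translate by (-2, 1): (5/2, -1) → (1/2, 0); (-1, 8) → (-3, 9); (-3/2, 1) → (-7/2, 2)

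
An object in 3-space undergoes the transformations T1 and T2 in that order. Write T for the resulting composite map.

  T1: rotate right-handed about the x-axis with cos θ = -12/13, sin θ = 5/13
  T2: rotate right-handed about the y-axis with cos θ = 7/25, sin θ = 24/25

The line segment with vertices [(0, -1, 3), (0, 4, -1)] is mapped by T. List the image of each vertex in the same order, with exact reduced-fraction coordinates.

image vertices: (-984/325, -3/13, -287/325), (768/325, -43/13, 224/325)

T1 rotate right-handed about the x-axis with cos θ = -12/13, sin θ = 5/13: (0, -1, 3) → (0, -3/13, -41/13); (0, 4, -1) → (0, -43/13, 32/13)
T2 rotate right-handed about the y-axis with cos θ = 7/25, sin θ = 24/25: (0, -3/13, -41/13) → (-984/325, -3/13, -287/325); (0, -43/13, 32/13) → (768/325, -43/13, 224/325)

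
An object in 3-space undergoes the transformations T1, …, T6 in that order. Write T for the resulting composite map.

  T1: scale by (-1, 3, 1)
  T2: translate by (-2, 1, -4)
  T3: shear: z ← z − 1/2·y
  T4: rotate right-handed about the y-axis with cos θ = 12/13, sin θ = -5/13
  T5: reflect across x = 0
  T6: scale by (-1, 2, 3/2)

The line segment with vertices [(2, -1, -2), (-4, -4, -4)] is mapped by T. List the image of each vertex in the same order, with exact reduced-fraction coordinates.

T1 scale by (-1, 3, 1): (2, -1, -2) → (-2, -3, -2); (-4, -4, -4) → (4, -12, -4)
T2 translate by (-2, 1, -4): (-2, -3, -2) → (-4, -2, -6); (4, -12, -4) → (2, -11, -8)
T3 shear: z ← z − 1/2·y: (-4, -2, -6) → (-4, -2, -5); (2, -11, -8) → (2, -11, -5/2)
T4 rotate right-handed about the y-axis with cos θ = 12/13, sin θ = -5/13: (-4, -2, -5) → (-23/13, -2, -80/13); (2, -11, -5/2) → (73/26, -11, -20/13)
T5 reflect across x = 0: (-23/13, -2, -80/13) → (23/13, -2, -80/13); (73/26, -11, -20/13) → (-73/26, -11, -20/13)
T6 scale by (-1, 2, 3/2): (23/13, -2, -80/13) → (-23/13, -4, -120/13); (-73/26, -11, -20/13) → (73/26, -22, -30/13)

image vertices: (-23/13, -4, -120/13), (73/26, -22, -30/13)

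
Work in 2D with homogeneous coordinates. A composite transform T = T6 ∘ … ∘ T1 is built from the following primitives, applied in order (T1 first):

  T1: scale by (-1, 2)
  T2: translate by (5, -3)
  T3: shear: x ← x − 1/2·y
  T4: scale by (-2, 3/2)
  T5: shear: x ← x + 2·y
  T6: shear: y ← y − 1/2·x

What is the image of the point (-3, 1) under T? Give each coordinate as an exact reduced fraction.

T1 scale by (-1, 2): (-3, 1) → (3, 2)
T2 translate by (5, -3): (3, 2) → (8, -1)
T3 shear: x ← x − 1/2·y: (8, -1) → (17/2, -1)
T4 scale by (-2, 3/2): (17/2, -1) → (-17, -3/2)
T5 shear: x ← x + 2·y: (-17, -3/2) → (-20, -3/2)
T6 shear: y ← y − 1/2·x: (-20, -3/2) → (-20, 17/2)

T(p) = (-20, 17/2)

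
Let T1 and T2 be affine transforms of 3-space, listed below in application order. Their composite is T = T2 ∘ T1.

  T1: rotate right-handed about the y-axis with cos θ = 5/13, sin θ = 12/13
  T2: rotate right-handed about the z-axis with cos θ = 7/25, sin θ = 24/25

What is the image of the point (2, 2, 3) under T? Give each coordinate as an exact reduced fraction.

T(p) = (-302/325, 1286/325, -9/13)

T1 rotate right-handed about the y-axis with cos θ = 5/13, sin θ = 12/13: (2, 2, 3) → (46/13, 2, -9/13)
T2 rotate right-handed about the z-axis with cos θ = 7/25, sin θ = 24/25: (46/13, 2, -9/13) → (-302/325, 1286/325, -9/13)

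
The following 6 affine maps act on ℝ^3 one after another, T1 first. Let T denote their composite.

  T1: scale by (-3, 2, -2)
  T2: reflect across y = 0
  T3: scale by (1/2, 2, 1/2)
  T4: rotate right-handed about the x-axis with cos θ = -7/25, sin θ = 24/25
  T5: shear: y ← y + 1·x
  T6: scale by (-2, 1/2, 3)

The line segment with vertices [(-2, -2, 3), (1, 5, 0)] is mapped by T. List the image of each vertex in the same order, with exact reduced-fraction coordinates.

image vertices: (-6, 91/50, 639/25), (3, 41/20, -288/5)

T1 scale by (-3, 2, -2): (-2, -2, 3) → (6, -4, -6); (1, 5, 0) → (-3, 10, 0)
T2 reflect across y = 0: (6, -4, -6) → (6, 4, -6); (-3, 10, 0) → (-3, -10, 0)
T3 scale by (1/2, 2, 1/2): (6, 4, -6) → (3, 8, -3); (-3, -10, 0) → (-3/2, -20, 0)
T4 rotate right-handed about the x-axis with cos θ = -7/25, sin θ = 24/25: (3, 8, -3) → (3, 16/25, 213/25); (-3/2, -20, 0) → (-3/2, 28/5, -96/5)
T5 shear: y ← y + 1·x: (3, 16/25, 213/25) → (3, 91/25, 213/25); (-3/2, 28/5, -96/5) → (-3/2, 41/10, -96/5)
T6 scale by (-2, 1/2, 3): (3, 91/25, 213/25) → (-6, 91/50, 639/25); (-3/2, 41/10, -96/5) → (3, 41/20, -288/5)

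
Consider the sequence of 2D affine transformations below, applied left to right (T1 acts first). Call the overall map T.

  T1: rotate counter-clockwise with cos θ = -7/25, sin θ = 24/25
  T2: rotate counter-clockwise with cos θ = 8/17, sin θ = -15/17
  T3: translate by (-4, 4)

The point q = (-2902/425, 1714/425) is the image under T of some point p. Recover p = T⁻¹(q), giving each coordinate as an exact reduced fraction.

T1 = [-7/25 -24/25 0; 24/25 -7/25 0; 0 0 1]
T2·T1 = [304/425 -297/425 0; 297/425 304/425 0; 0 0 1]
T3·…·T1 = [304/425 -297/425 -4; 297/425 304/425 4; 0 0 1]
det M = 1; M⁻¹ = [304/425 297/425 28/425; -297/425 304/425 -2404/425; 0 0 1]
M⁻¹ · (-2902/425, 1714/425)ᵀ = (-2, 2)ᵀ

p = (-2, 2)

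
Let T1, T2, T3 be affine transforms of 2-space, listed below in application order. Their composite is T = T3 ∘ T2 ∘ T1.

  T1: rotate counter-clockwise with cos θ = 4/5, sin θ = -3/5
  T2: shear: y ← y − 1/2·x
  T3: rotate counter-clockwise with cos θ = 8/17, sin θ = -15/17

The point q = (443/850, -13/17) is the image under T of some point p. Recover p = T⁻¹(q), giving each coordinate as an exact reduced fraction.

T1 = [4/5 3/5 0; -3/5 4/5 0; 0 0 1]
T2·T1 = [4/5 3/5 0; -1 1/2 0; 0 0 1]
T3·…·T1 = [-43/85 123/170 0; -20/17 -5/17 0; 0 0 1]
det M = 1; M⁻¹ = [-5/17 -123/170 0; 20/17 -43/85 0; 0 0 1]
M⁻¹ · (443/850, -13/17)ᵀ = (2/5, 1)ᵀ

p = (2/5, 1)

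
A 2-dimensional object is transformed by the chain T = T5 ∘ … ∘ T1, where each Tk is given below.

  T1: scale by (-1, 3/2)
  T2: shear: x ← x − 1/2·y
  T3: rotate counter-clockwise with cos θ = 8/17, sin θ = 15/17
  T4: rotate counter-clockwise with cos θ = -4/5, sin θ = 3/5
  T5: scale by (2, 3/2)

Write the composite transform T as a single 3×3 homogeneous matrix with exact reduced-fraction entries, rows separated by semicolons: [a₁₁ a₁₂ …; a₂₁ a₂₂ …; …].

T = [154/85 447/170 0; 54/85 -531/340 0; 0 0 1]

T1 = [-1 0 0; 0 3/2 0; 0 0 1]
T2·T1 = [-1 -3/4 0; 0 3/2 0; 0 0 1]
T3·…·T1 = [-8/17 -57/34 0; -15/17 3/68 0; 0 0 1]
T4·…·T1 = [77/85 447/340 0; 36/85 -177/170 0; 0 0 1]
T5·…·T1 = [154/85 447/170 0; 54/85 -531/340 0; 0 0 1]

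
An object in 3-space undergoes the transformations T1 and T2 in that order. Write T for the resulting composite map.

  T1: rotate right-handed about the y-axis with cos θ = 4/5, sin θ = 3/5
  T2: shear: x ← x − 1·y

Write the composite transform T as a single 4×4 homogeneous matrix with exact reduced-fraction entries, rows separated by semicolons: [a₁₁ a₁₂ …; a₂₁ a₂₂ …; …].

T = [4/5 -1 3/5 0; 0 1 0 0; -3/5 0 4/5 0; 0 0 0 1]

T1 = [4/5 0 3/5 0; 0 1 0 0; -3/5 0 4/5 0; 0 0 0 1]
T2·T1 = [4/5 -1 3/5 0; 0 1 0 0; -3/5 0 4/5 0; 0 0 0 1]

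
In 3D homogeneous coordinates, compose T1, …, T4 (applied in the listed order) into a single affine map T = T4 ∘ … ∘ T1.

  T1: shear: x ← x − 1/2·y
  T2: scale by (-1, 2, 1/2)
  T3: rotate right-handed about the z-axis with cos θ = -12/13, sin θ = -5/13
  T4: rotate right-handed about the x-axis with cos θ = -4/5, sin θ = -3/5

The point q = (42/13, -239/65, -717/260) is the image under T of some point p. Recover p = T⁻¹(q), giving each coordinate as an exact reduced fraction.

T1 = [1 -1/2 0 0; 0 1 0 0; 0 0 1 0; 0 0 0 1]
T2·T1 = [-1 1/2 0 0; 0 2 0 0; 0 0 1/2 0; 0 0 0 1]
T3·…·T1 = [12/13 4/13 0 0; 5/13 -53/26 0 0; 0 0 1/2 0; 0 0 0 1]
T4·…·T1 = [12/13 4/13 0 0; -4/13 106/65 3/10 0; -3/13 159/130 -2/5 0; 0 0 0 1]
det M = -1; M⁻¹ = [53/52 -8/65 -6/65 0; 5/26 24/65 18/65 0; 0 6/5 -8/5 0; 0 0 0 1]
M⁻¹ · (42/13, -239/65, -717/260)ᵀ = (4, -3/2, 0)ᵀ

p = (4, -3/2, 0)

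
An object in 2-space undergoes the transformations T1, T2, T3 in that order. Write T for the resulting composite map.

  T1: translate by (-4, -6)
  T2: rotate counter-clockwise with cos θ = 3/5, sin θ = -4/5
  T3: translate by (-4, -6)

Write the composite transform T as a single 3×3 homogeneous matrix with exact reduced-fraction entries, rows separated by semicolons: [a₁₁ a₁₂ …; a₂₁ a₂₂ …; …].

T = [3/5 4/5 -56/5; -4/5 3/5 -32/5; 0 0 1]

T1 = [1 0 -4; 0 1 -6; 0 0 1]
T2·T1 = [3/5 4/5 -36/5; -4/5 3/5 -2/5; 0 0 1]
T3·…·T1 = [3/5 4/5 -56/5; -4/5 3/5 -32/5; 0 0 1]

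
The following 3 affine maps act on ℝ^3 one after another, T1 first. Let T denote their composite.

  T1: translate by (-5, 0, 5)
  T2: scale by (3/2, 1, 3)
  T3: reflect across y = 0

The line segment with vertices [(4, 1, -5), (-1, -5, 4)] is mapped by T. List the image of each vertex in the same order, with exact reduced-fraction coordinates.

T1 translate by (-5, 0, 5): (4, 1, -5) → (-1, 1, 0); (-1, -5, 4) → (-6, -5, 9)
T2 scale by (3/2, 1, 3): (-1, 1, 0) → (-3/2, 1, 0); (-6, -5, 9) → (-9, -5, 27)
T3 reflect across y = 0: (-3/2, 1, 0) → (-3/2, -1, 0); (-9, -5, 27) → (-9, 5, 27)

image vertices: (-3/2, -1, 0), (-9, 5, 27)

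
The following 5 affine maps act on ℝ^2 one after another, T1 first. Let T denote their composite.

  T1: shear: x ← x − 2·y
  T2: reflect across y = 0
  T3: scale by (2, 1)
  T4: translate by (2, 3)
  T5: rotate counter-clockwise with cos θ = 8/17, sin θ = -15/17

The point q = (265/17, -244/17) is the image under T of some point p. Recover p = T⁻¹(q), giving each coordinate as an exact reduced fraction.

p = (1, -4)

T1 = [1 -2 0; 0 1 0; 0 0 1]
T2·T1 = [1 -2 0; 0 -1 0; 0 0 1]
T3·…·T1 = [2 -4 0; 0 -1 0; 0 0 1]
T4·…·T1 = [2 -4 2; 0 -1 3; 0 0 1]
T5·…·T1 = [16/17 -47/17 61/17; -30/17 52/17 -6/17; 0 0 1]
det M = -2; M⁻¹ = [-26/17 -47/34 5; -15/17 -8/17 3; 0 0 1]
M⁻¹ · (265/17, -244/17)ᵀ = (1, -4)ᵀ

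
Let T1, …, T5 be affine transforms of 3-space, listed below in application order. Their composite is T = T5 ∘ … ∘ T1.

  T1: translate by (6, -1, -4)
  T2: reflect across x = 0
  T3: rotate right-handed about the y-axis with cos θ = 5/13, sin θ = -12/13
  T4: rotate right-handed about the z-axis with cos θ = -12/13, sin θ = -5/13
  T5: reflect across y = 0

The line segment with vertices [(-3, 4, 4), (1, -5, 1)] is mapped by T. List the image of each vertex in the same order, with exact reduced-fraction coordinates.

T1 translate by (6, -1, -4): (-3, 4, 4) → (3, 3, 0); (1, -5, 1) → (7, -6, -3)
T2 reflect across x = 0: (3, 3, 0) → (-3, 3, 0); (7, -6, -3) → (-7, -6, -3)
T3 rotate right-handed about the y-axis with cos θ = 5/13, sin θ = -12/13: (-3, 3, 0) → (-15/13, 3, -36/13); (-7, -6, -3) → (1/13, -6, -99/13)
T4 rotate right-handed about the z-axis with cos θ = -12/13, sin θ = -5/13: (-15/13, 3, -36/13) → (375/169, -393/169, -36/13); (1/13, -6, -99/13) → (-402/169, 931/169, -99/13)
T5 reflect across y = 0: (375/169, -393/169, -36/13) → (375/169, 393/169, -36/13); (-402/169, 931/169, -99/13) → (-402/169, -931/169, -99/13)

image vertices: (375/169, 393/169, -36/13), (-402/169, -931/169, -99/13)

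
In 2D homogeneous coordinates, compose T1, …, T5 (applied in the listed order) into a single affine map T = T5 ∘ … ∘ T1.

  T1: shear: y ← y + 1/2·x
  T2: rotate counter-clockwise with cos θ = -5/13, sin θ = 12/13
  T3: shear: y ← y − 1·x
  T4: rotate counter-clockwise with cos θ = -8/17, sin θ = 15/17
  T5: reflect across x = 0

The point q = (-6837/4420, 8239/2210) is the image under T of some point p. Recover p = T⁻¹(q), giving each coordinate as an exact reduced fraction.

T1 = [1 0 0; 1/2 1 0; 0 0 1]
T2·T1 = [-11/13 -12/13 0; 19/26 -5/13 0; 0 0 1]
T3·…·T1 = [-11/13 -12/13 0; 41/26 7/13 0; 0 0 1]
T4·…·T1 = [-439/442 -9/221 0; -329/221 -236/221 0; 0 0 1]
T5·…·T1 = [439/442 9/221 0; -329/221 -236/221 0; 0 0 1]
det M = -1; M⁻¹ = [236/221 9/221 0; -329/221 -439/442 0; 0 0 1]
M⁻¹ · (-6837/4420, 8239/2210)ᵀ = (-3/2, -7/5)ᵀ

p = (-3/2, -7/5)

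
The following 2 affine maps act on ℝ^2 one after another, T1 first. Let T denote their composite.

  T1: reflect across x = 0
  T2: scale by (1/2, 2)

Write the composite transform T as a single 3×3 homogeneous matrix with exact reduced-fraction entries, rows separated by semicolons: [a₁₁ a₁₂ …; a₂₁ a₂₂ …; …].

T = [-1/2 0 0; 0 2 0; 0 0 1]

T1 = [-1 0 0; 0 1 0; 0 0 1]
T2·T1 = [-1/2 0 0; 0 2 0; 0 0 1]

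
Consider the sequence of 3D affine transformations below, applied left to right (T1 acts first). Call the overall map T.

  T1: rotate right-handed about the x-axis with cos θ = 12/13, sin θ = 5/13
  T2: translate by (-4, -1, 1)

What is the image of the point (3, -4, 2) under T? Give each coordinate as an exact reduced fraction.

T1 rotate right-handed about the x-axis with cos θ = 12/13, sin θ = 5/13: (3, -4, 2) → (3, -58/13, 4/13)
T2 translate by (-4, -1, 1): (3, -58/13, 4/13) → (-1, -71/13, 17/13)

T(p) = (-1, -71/13, 17/13)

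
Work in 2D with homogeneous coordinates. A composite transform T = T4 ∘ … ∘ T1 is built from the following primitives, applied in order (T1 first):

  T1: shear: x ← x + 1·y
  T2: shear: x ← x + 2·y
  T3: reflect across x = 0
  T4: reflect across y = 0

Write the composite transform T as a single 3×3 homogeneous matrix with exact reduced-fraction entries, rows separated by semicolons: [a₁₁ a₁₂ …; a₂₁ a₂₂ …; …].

T1 = [1 1 0; 0 1 0; 0 0 1]
T2·T1 = [1 3 0; 0 1 0; 0 0 1]
T3·…·T1 = [-1 -3 0; 0 1 0; 0 0 1]
T4·…·T1 = [-1 -3 0; 0 -1 0; 0 0 1]

T = [-1 -3 0; 0 -1 0; 0 0 1]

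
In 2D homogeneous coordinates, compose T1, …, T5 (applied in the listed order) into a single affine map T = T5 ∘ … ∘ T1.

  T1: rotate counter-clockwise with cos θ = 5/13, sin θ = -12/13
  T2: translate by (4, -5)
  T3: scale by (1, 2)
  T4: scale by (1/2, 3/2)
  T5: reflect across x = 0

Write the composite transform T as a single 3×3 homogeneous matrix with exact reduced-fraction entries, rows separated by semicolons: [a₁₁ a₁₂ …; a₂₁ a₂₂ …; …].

T1 = [5/13 12/13 0; -12/13 5/13 0; 0 0 1]
T2·T1 = [5/13 12/13 4; -12/13 5/13 -5; 0 0 1]
T3·…·T1 = [5/13 12/13 4; -24/13 10/13 -10; 0 0 1]
T4·…·T1 = [5/26 6/13 2; -36/13 15/13 -15; 0 0 1]
T5·…·T1 = [-5/26 -6/13 -2; -36/13 15/13 -15; 0 0 1]

T = [-5/26 -6/13 -2; -36/13 15/13 -15; 0 0 1]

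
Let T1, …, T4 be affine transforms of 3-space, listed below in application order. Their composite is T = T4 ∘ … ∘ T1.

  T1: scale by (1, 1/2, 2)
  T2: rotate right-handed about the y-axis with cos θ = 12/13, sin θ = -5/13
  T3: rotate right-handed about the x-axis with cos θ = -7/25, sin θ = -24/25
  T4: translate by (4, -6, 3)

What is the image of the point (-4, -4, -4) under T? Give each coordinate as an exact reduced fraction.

T1 scale by (1, 1/2, 2): (-4, -4, -4) → (-4, -2, -8)
T2 rotate right-handed about the y-axis with cos θ = 12/13, sin θ = -5/13: (-4, -2, -8) → (-8/13, -2, -116/13)
T3 rotate right-handed about the x-axis with cos θ = -7/25, sin θ = -24/25: (-8/13, -2, -116/13) → (-8/13, -2602/325, 1436/325)
T4 translate by (4, -6, 3): (-8/13, -2602/325, 1436/325) → (44/13, -4552/325, 2411/325)

T(p) = (44/13, -4552/325, 2411/325)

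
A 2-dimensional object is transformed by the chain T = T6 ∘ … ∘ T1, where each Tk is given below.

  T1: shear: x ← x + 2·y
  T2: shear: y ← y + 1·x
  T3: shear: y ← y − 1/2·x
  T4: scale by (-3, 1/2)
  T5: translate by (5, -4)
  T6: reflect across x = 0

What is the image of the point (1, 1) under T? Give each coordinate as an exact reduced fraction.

T1 shear: x ← x + 2·y: (1, 1) → (3, 1)
T2 shear: y ← y + 1·x: (3, 1) → (3, 4)
T3 shear: y ← y − 1/2·x: (3, 4) → (3, 5/2)
T4 scale by (-3, 1/2): (3, 5/2) → (-9, 5/4)
T5 translate by (5, -4): (-9, 5/4) → (-4, -11/4)
T6 reflect across x = 0: (-4, -11/4) → (4, -11/4)

T(p) = (4, -11/4)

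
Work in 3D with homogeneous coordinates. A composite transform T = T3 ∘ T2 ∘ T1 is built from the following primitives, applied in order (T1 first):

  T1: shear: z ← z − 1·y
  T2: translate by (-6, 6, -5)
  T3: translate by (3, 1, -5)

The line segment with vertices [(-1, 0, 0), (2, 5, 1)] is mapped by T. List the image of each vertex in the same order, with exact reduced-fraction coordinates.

image vertices: (-4, 7, -10), (-1, 12, -14)

T1 shear: z ← z − 1·y: (-1, 0, 0) → (-1, 0, 0); (2, 5, 1) → (2, 5, -4)
T2 translate by (-6, 6, -5): (-1, 0, 0) → (-7, 6, -5); (2, 5, -4) → (-4, 11, -9)
T3 translate by (3, 1, -5): (-7, 6, -5) → (-4, 7, -10); (-4, 11, -9) → (-1, 12, -14)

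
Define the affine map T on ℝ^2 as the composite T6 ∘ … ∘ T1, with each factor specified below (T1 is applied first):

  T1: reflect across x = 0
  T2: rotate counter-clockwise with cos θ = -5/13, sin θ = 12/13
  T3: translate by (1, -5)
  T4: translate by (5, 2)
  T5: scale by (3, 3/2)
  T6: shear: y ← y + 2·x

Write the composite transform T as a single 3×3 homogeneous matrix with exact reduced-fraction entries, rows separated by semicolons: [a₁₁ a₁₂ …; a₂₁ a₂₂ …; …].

T = [15/13 -36/13 18; 12/13 -159/26 63/2; 0 0 1]

T1 = [-1 0 0; 0 1 0; 0 0 1]
T2·T1 = [5/13 -12/13 0; -12/13 -5/13 0; 0 0 1]
T3·…·T1 = [5/13 -12/13 1; -12/13 -5/13 -5; 0 0 1]
T4·…·T1 = [5/13 -12/13 6; -12/13 -5/13 -3; 0 0 1]
T5·…·T1 = [15/13 -36/13 18; -18/13 -15/26 -9/2; 0 0 1]
T6·…·T1 = [15/13 -36/13 18; 12/13 -159/26 63/2; 0 0 1]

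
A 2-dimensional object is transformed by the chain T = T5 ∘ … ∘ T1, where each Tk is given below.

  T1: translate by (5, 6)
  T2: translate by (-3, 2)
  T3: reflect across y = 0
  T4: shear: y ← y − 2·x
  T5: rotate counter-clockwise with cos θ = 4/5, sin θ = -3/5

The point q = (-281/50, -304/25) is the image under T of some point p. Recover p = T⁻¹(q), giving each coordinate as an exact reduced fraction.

T1 = [1 0 5; 0 1 6; 0 0 1]
T2·T1 = [1 0 2; 0 1 8; 0 0 1]
T3·…·T1 = [1 0 2; 0 -1 -8; 0 0 1]
T4·…·T1 = [1 0 2; -2 -1 -12; 0 0 1]
T5·…·T1 = [-2/5 -3/5 -28/5; -11/5 -4/5 -54/5; 0 0 1]
det M = -1; M⁻¹ = [4/5 -3/5 -2; -11/5 2/5 -8; 0 0 1]
M⁻¹ · (-281/50, -304/25)ᵀ = (4/5, -1/2)ᵀ

p = (4/5, -1/2)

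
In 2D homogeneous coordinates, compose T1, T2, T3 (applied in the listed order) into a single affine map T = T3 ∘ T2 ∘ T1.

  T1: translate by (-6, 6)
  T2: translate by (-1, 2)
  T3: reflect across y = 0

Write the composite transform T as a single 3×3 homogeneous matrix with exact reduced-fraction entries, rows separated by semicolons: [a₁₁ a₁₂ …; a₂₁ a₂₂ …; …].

T1 = [1 0 -6; 0 1 6; 0 0 1]
T2·T1 = [1 0 -7; 0 1 8; 0 0 1]
T3·…·T1 = [1 0 -7; 0 -1 -8; 0 0 1]

T = [1 0 -7; 0 -1 -8; 0 0 1]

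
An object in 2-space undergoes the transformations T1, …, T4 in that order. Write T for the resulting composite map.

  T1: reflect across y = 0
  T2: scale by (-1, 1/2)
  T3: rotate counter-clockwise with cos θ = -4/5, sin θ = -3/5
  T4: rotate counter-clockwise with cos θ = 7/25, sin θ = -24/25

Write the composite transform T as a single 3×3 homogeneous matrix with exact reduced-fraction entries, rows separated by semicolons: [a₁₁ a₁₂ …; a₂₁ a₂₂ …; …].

T1 = [1 0 0; 0 -1 0; 0 0 1]
T2·T1 = [-1 0 0; 0 -1/2 0; 0 0 1]
T3·…·T1 = [4/5 -3/10 0; 3/5 2/5 0; 0 0 1]
T4·…·T1 = [4/5 3/10 0; -3/5 2/5 0; 0 0 1]

T = [4/5 3/10 0; -3/5 2/5 0; 0 0 1]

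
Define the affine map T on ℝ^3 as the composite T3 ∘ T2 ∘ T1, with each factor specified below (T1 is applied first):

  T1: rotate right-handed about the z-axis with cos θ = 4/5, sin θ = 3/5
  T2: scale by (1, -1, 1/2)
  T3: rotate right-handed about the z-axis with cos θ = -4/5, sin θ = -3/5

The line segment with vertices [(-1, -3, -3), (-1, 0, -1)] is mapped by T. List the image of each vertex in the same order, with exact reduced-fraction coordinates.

T1 rotate right-handed about the z-axis with cos θ = 4/5, sin θ = 3/5: (-1, -3, -3) → (1, -3, -3); (-1, 0, -1) → (-4/5, -3/5, -1)
T2 scale by (1, -1, 1/2): (1, -3, -3) → (1, 3, -3/2); (-4/5, -3/5, -1) → (-4/5, 3/5, -1/2)
T3 rotate right-handed about the z-axis with cos θ = -4/5, sin θ = -3/5: (1, 3, -3/2) → (1, -3, -3/2); (-4/5, 3/5, -1/2) → (1, 0, -1/2)

image vertices: (1, -3, -3/2), (1, 0, -1/2)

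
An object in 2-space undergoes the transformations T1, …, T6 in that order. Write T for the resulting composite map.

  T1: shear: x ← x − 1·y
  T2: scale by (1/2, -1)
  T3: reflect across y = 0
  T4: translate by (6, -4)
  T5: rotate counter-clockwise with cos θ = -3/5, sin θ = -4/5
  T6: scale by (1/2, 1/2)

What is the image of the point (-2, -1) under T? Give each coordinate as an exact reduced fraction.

T1 shear: x ← x − 1·y: (-2, -1) → (-1, -1)
T2 scale by (1/2, -1): (-1, -1) → (-1/2, 1)
T3 reflect across y = 0: (-1/2, 1) → (-1/2, -1)
T4 translate by (6, -4): (-1/2, -1) → (11/2, -5)
T5 rotate counter-clockwise with cos θ = -3/5, sin θ = -4/5: (11/2, -5) → (-73/10, -7/5)
T6 scale by (1/2, 1/2): (-73/10, -7/5) → (-73/20, -7/10)

T(p) = (-73/20, -7/10)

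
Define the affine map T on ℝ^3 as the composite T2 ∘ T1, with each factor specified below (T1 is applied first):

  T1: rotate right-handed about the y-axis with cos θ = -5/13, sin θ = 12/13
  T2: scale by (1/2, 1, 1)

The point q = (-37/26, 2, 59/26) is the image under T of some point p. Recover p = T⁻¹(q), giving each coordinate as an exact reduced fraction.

p = (-1, 2, -7/2)

T1 = [-5/13 0 12/13 0; 0 1 0 0; -12/13 0 -5/13 0; 0 0 0 1]
T2·T1 = [-5/26 0 6/13 0; 0 1 0 0; -12/13 0 -5/13 0; 0 0 0 1]
det M = 1/2; M⁻¹ = [-10/13 0 -12/13 0; 0 1 0 0; 24/13 0 -5/13 0; 0 0 0 1]
M⁻¹ · (-37/26, 2, 59/26)ᵀ = (-1, 2, -7/2)ᵀ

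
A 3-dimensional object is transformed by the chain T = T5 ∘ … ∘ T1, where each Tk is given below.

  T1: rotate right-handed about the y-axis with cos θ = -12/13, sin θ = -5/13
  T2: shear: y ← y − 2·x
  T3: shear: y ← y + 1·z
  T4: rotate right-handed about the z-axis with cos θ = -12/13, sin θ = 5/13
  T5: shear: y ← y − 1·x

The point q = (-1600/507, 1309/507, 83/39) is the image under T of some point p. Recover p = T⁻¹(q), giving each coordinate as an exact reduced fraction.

T1 = [-12/13 0 -5/13 0; 0 1 0 0; 5/13 0 -12/13 0; 0 0 0 1]
T2·T1 = [-12/13 0 -5/13 0; 24/13 1 10/13 0; 5/13 0 -12/13 0; 0 0 0 1]
T3·…·T1 = [-12/13 0 -5/13 0; 29/13 1 -2/13 0; 5/13 0 -12/13 0; 0 0 0 1]
T4·…·T1 = [-1/169 -5/13 70/169 0; -408/169 -12/13 -1/169 0; 5/13 0 -12/13 0; 0 0 0 1]
T5·…·T1 = [-1/169 -5/13 70/169 0; -407/169 -7/13 -71/169 0; 5/13 0 -12/13 0; 0 0 0 1]
det M = 1; M⁻¹ = [84/169 -60/169 5/13 0; -31/13 -2/13 -1 0; 35/169 -25/169 -12/13 0; 0 0 0 1]
M⁻¹ · (-1600/507, 1309/507, 83/39)ᵀ = (-5/3, 5, -3)ᵀ

p = (-5/3, 5, -3)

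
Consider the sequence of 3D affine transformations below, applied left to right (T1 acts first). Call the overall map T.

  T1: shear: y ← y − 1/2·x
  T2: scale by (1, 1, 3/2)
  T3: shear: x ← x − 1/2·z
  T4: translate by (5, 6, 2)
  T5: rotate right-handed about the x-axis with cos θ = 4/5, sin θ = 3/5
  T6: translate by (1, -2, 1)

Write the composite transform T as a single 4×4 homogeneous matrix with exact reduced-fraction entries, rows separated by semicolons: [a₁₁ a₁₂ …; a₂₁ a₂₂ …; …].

T = [1 0 -3/4 6; -2/5 4/5 -9/10 8/5; -3/10 3/5 6/5 31/5; 0 0 0 1]

T1 = [1 0 0 0; -1/2 1 0 0; 0 0 1 0; 0 0 0 1]
T2·T1 = [1 0 0 0; -1/2 1 0 0; 0 0 3/2 0; 0 0 0 1]
T3·…·T1 = [1 0 -3/4 0; -1/2 1 0 0; 0 0 3/2 0; 0 0 0 1]
T4·…·T1 = [1 0 -3/4 5; -1/2 1 0 6; 0 0 3/2 2; 0 0 0 1]
T5·…·T1 = [1 0 -3/4 5; -2/5 4/5 -9/10 18/5; -3/10 3/5 6/5 26/5; 0 0 0 1]
T6·…·T1 = [1 0 -3/4 6; -2/5 4/5 -9/10 8/5; -3/10 3/5 6/5 31/5; 0 0 0 1]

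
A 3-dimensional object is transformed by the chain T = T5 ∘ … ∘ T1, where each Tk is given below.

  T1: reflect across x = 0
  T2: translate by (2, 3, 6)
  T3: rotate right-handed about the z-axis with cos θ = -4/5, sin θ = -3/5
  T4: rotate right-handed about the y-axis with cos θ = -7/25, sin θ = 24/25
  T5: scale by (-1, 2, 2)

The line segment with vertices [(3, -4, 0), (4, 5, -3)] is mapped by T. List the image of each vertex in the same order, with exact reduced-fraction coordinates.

T1 reflect across x = 0: (3, -4, 0) → (-3, -4, 0); (4, 5, -3) → (-4, 5, -3)
T2 translate by (2, 3, 6): (-3, -4, 0) → (-1, -1, 6); (-4, 5, -3) → (-2, 8, 3)
T3 rotate right-handed about the z-axis with cos θ = -4/5, sin θ = -3/5: (-1, -1, 6) → (1/5, 7/5, 6); (-2, 8, 3) → (32/5, -26/5, 3)
T4 rotate right-handed about the y-axis with cos θ = -7/25, sin θ = 24/25: (1/5, 7/5, 6) → (713/125, 7/5, -234/125); (32/5, -26/5, 3) → (136/125, -26/5, -873/125)
T5 scale by (-1, 2, 2): (713/125, 7/5, -234/125) → (-713/125, 14/5, -468/125); (136/125, -26/5, -873/125) → (-136/125, -52/5, -1746/125)

image vertices: (-713/125, 14/5, -468/125), (-136/125, -52/5, -1746/125)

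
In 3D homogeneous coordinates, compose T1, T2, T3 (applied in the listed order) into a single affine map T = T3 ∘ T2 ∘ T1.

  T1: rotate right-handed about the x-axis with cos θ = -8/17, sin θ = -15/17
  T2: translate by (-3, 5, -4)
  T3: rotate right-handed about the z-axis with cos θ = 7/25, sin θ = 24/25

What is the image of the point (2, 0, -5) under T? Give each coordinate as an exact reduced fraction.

T1 rotate right-handed about the x-axis with cos θ = -8/17, sin θ = -15/17: (2, 0, -5) → (2, -75/17, 40/17)
T2 translate by (-3, 5, -4): (2, -75/17, 40/17) → (-1, 10/17, -28/17)
T3 rotate right-handed about the z-axis with cos θ = 7/25, sin θ = 24/25: (-1, 10/17, -28/17) → (-359/425, -338/425, -28/17)

T(p) = (-359/425, -338/425, -28/17)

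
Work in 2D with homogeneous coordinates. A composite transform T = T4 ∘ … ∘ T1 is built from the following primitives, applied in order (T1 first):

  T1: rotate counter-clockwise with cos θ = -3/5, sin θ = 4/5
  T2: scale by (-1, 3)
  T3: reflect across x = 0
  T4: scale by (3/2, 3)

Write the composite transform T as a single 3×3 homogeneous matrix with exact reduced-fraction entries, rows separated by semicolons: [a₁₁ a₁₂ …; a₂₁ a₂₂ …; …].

T1 = [-3/5 -4/5 0; 4/5 -3/5 0; 0 0 1]
T2·T1 = [3/5 4/5 0; 12/5 -9/5 0; 0 0 1]
T3·…·T1 = [-3/5 -4/5 0; 12/5 -9/5 0; 0 0 1]
T4·…·T1 = [-9/10 -6/5 0; 36/5 -27/5 0; 0 0 1]

T = [-9/10 -6/5 0; 36/5 -27/5 0; 0 0 1]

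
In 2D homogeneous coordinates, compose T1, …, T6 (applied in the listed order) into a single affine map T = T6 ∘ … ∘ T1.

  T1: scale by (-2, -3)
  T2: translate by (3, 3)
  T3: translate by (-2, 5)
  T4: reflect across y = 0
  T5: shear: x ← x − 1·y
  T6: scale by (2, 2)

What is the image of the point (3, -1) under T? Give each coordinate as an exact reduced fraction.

T1 scale by (-2, -3): (3, -1) → (-6, 3)
T2 translate by (3, 3): (-6, 3) → (-3, 6)
T3 translate by (-2, 5): (-3, 6) → (-5, 11)
T4 reflect across y = 0: (-5, 11) → (-5, -11)
T5 shear: x ← x − 1·y: (-5, -11) → (6, -11)
T6 scale by (2, 2): (6, -11) → (12, -22)

T(p) = (12, -22)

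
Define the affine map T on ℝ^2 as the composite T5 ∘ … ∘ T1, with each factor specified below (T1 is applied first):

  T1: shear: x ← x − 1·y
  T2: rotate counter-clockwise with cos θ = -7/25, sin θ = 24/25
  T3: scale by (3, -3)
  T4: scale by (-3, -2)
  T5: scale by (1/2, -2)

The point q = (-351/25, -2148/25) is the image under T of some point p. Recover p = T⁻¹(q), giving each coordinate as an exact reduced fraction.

T1 = [1 -1 0; 0 1 0; 0 0 1]
T2·T1 = [-7/25 -17/25 0; 24/25 -31/25 0; 0 0 1]
T3·…·T1 = [-21/25 -51/25 0; -72/25 93/25 0; 0 0 1]
T4·…·T1 = [63/25 153/25 0; 144/25 -186/25 0; 0 0 1]
T5·…·T1 = [63/50 153/50 0; -288/25 372/25 0; 0 0 1]
det M = 54; M⁻¹ = [62/225 -17/300 0; 16/75 7/300 0; 0 0 1]
M⁻¹ · (-351/25, -2148/25)ᵀ = (1, -5)ᵀ

p = (1, -5)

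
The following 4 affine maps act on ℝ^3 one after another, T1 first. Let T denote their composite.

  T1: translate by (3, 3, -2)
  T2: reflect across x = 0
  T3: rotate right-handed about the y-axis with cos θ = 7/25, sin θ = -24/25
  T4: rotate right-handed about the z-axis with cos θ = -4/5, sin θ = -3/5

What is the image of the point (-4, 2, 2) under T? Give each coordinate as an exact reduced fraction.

T1 translate by (3, 3, -2): (-4, 2, 2) → (-1, 5, 0)
T2 reflect across x = 0: (-1, 5, 0) → (1, 5, 0)
T3 rotate right-handed about the y-axis with cos θ = 7/25, sin θ = -24/25: (1, 5, 0) → (7/25, 5, 24/25)
T4 rotate right-handed about the z-axis with cos θ = -4/5, sin θ = -3/5: (7/25, 5, 24/25) → (347/125, -521/125, 24/25)

T(p) = (347/125, -521/125, 24/25)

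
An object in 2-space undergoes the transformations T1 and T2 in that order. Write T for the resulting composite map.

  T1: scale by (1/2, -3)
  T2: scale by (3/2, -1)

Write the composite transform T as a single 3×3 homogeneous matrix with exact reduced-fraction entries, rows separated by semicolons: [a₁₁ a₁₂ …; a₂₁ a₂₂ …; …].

T1 = [1/2 0 0; 0 -3 0; 0 0 1]
T2·T1 = [3/4 0 0; 0 3 0; 0 0 1]

T = [3/4 0 0; 0 3 0; 0 0 1]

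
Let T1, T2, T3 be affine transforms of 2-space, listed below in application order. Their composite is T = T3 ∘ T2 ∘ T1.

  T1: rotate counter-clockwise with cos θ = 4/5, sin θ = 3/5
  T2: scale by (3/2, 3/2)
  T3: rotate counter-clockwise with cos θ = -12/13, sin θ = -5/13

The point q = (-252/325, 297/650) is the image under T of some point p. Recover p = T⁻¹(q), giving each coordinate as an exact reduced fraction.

p = (0, -3/5)

T1 = [4/5 -3/5 0; 3/5 4/5 0; 0 0 1]
T2·T1 = [6/5 -9/10 0; 9/10 6/5 0; 0 0 1]
T3·…·T1 = [-99/130 84/65 0; -84/65 -99/130 0; 0 0 1]
det M = 9/4; M⁻¹ = [-22/65 -112/195 0; 112/195 -22/65 0; 0 0 1]
M⁻¹ · (-252/325, 297/650)ᵀ = (0, -3/5)ᵀ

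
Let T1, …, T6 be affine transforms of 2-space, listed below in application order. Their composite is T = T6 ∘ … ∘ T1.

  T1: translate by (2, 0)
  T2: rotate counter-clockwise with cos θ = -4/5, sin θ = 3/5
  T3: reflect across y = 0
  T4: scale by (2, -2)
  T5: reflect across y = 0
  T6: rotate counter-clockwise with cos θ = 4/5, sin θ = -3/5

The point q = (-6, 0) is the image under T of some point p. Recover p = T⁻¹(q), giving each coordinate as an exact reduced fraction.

p = (1, 0)

T1 = [1 0 2; 0 1 0; 0 0 1]
T2·T1 = [-4/5 -3/5 -8/5; 3/5 -4/5 6/5; 0 0 1]
T3·…·T1 = [-4/5 -3/5 -8/5; -3/5 4/5 -6/5; 0 0 1]
T4·…·T1 = [-8/5 -6/5 -16/5; 6/5 -8/5 12/5; 0 0 1]
T5·…·T1 = [-8/5 -6/5 -16/5; -6/5 8/5 -12/5; 0 0 1]
T6·…·T1 = [-2 0 -4; 0 2 0; 0 0 1]
det M = -4; M⁻¹ = [-1/2 0 -2; 0 1/2 0; 0 0 1]
M⁻¹ · (-6, 0)ᵀ = (1, 0)ᵀ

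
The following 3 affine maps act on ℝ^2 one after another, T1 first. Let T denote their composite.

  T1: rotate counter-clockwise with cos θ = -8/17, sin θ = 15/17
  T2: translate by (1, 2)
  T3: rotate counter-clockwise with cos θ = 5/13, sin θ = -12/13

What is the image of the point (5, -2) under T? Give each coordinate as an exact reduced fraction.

T(p) = (1535/221, 541/221)

T1 rotate counter-clockwise with cos θ = -8/17, sin θ = 15/17: (5, -2) → (-10/17, 91/17)
T2 translate by (1, 2): (-10/17, 91/17) → (7/17, 125/17)
T3 rotate counter-clockwise with cos θ = 5/13, sin θ = -12/13: (7/17, 125/17) → (1535/221, 541/221)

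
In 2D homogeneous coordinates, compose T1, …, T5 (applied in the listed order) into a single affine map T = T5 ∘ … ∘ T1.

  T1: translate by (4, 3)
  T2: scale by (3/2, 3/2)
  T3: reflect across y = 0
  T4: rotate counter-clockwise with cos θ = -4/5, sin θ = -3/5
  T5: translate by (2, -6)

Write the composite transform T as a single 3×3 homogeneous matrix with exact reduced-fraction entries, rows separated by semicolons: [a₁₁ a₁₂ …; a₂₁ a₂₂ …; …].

T1 = [1 0 4; 0 1 3; 0 0 1]
T2·T1 = [3/2 0 6; 0 3/2 9/2; 0 0 1]
T3·…·T1 = [3/2 0 6; 0 -3/2 -9/2; 0 0 1]
T4·…·T1 = [-6/5 -9/10 -15/2; -9/10 6/5 0; 0 0 1]
T5·…·T1 = [-6/5 -9/10 -11/2; -9/10 6/5 -6; 0 0 1]

T = [-6/5 -9/10 -11/2; -9/10 6/5 -6; 0 0 1]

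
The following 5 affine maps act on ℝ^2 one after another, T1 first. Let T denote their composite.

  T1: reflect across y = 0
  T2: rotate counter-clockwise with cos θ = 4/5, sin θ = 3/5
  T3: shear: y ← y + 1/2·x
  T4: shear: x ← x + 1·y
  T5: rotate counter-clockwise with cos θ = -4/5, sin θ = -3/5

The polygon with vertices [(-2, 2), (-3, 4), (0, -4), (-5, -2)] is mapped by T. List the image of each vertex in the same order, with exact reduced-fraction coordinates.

T1 reflect across y = 0: (-2, 2) → (-2, -2); (-3, 4) → (-3, -4); (0, -4) → (0, 4); (-5, -2) → (-5, 2)
T2 rotate counter-clockwise with cos θ = 4/5, sin θ = 3/5: (-2, -2) → (-2/5, -14/5); (-3, -4) → (0, -5); (0, 4) → (-12/5, 16/5); (-5, 2) → (-26/5, -7/5)
T3 shear: y ← y + 1/2·x: (-2/5, -14/5) → (-2/5, -3); (0, -5) → (0, -5); (-12/5, 16/5) → (-12/5, 2); (-26/5, -7/5) → (-26/5, -4)
T4 shear: x ← x + 1·y: (-2/5, -3) → (-17/5, -3); (0, -5) → (-5, -5); (-12/5, 2) → (-2/5, 2); (-26/5, -4) → (-46/5, -4)
T5 rotate counter-clockwise with cos θ = -4/5, sin θ = -3/5: (-17/5, -3) → (23/25, 111/25); (-5, -5) → (1, 7); (-2/5, 2) → (38/25, -34/25); (-46/5, -4) → (124/25, 218/25)

image vertices: (23/25, 111/25), (1, 7), (38/25, -34/25), (124/25, 218/25)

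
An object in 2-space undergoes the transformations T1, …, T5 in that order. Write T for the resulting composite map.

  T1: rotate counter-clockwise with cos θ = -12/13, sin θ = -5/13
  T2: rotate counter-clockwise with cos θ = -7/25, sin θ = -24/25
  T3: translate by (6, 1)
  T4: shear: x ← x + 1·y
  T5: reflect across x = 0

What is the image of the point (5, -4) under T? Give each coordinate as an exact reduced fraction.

T(p) = (-5146/325, 2084/325)

T1 rotate counter-clockwise with cos θ = -12/13, sin θ = -5/13: (5, -4) → (-80/13, 23/13)
T2 rotate counter-clockwise with cos θ = -7/25, sin θ = -24/25: (-80/13, 23/13) → (1112/325, 1759/325)
T3 translate by (6, 1): (1112/325, 1759/325) → (3062/325, 2084/325)
T4 shear: x ← x + 1·y: (3062/325, 2084/325) → (5146/325, 2084/325)
T5 reflect across x = 0: (5146/325, 2084/325) → (-5146/325, 2084/325)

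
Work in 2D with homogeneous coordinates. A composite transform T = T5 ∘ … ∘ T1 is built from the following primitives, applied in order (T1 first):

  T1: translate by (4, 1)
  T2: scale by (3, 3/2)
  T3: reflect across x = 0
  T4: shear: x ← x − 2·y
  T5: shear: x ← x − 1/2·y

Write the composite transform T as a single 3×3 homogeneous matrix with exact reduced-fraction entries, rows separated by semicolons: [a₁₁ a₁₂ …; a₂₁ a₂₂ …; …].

T1 = [1 0 4; 0 1 1; 0 0 1]
T2·T1 = [3 0 12; 0 3/2 3/2; 0 0 1]
T3·…·T1 = [-3 0 -12; 0 3/2 3/2; 0 0 1]
T4·…·T1 = [-3 -3 -15; 0 3/2 3/2; 0 0 1]
T5·…·T1 = [-3 -15/4 -63/4; 0 3/2 3/2; 0 0 1]

T = [-3 -15/4 -63/4; 0 3/2 3/2; 0 0 1]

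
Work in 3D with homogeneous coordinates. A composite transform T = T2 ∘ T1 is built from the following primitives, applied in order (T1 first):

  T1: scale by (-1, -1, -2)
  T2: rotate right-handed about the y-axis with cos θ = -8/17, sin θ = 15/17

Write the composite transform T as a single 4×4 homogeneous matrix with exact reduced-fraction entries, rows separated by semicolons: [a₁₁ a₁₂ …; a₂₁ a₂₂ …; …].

T = [8/17 0 -30/17 0; 0 -1 0 0; 15/17 0 16/17 0; 0 0 0 1]

T1 = [-1 0 0 0; 0 -1 0 0; 0 0 -2 0; 0 0 0 1]
T2·T1 = [8/17 0 -30/17 0; 0 -1 0 0; 15/17 0 16/17 0; 0 0 0 1]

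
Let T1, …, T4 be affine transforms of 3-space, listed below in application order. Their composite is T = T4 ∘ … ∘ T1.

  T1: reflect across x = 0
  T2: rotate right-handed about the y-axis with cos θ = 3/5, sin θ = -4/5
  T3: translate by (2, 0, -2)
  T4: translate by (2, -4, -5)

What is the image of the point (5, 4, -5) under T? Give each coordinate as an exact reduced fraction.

T1 reflect across x = 0: (5, 4, -5) → (-5, 4, -5)
T2 rotate right-handed about the y-axis with cos θ = 3/5, sin θ = -4/5: (-5, 4, -5) → (1, 4, -7)
T3 translate by (2, 0, -2): (1, 4, -7) → (3, 4, -9)
T4 translate by (2, -4, -5): (3, 4, -9) → (5, 0, -14)

T(p) = (5, 0, -14)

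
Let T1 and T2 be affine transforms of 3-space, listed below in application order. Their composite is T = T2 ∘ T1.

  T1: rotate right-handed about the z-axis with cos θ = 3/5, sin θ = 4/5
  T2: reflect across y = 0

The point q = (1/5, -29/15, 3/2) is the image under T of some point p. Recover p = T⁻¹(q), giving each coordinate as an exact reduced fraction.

p = (5/3, 1, 3/2)

T1 = [3/5 -4/5 0 0; 4/5 3/5 0 0; 0 0 1 0; 0 0 0 1]
T2·T1 = [3/5 -4/5 0 0; -4/5 -3/5 0 0; 0 0 1 0; 0 0 0 1]
det M = -1; M⁻¹ = [3/5 -4/5 0 0; -4/5 -3/5 0 0; 0 0 1 0; 0 0 0 1]
M⁻¹ · (1/5, -29/15, 3/2)ᵀ = (5/3, 1, 3/2)ᵀ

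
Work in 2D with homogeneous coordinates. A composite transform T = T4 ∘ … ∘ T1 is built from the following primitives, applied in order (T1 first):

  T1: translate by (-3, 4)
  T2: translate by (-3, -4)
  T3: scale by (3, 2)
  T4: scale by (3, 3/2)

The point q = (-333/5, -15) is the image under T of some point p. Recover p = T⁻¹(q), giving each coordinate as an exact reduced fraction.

p = (-7/5, -5)

T1 = [1 0 -3; 0 1 4; 0 0 1]
T2·T1 = [1 0 -6; 0 1 0; 0 0 1]
T3·…·T1 = [3 0 -18; 0 2 0; 0 0 1]
T4·…·T1 = [9 0 -54; 0 3 0; 0 0 1]
det M = 27; M⁻¹ = [1/9 0 6; 0 1/3 0; 0 0 1]
M⁻¹ · (-333/5, -15)ᵀ = (-7/5, -5)ᵀ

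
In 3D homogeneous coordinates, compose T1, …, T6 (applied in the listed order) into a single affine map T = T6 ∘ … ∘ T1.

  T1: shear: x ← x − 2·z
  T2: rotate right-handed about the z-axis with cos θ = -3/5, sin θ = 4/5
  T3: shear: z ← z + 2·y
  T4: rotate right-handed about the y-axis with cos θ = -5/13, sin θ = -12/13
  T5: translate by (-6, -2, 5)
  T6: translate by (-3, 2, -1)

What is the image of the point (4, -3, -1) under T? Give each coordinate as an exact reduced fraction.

T1 shear: x ← x − 2·z: (4, -3, -1) → (6, -3, -1)
T2 rotate right-handed about the z-axis with cos θ = -3/5, sin θ = 4/5: (6, -3, -1) → (-6/5, 33/5, -1)
T3 shear: z ← z + 2·y: (-6/5, 33/5, -1) → (-6/5, 33/5, 61/5)
T4 rotate right-handed about the y-axis with cos θ = -5/13, sin θ = -12/13: (-6/5, 33/5, 61/5) → (-54/5, 33/5, -29/5)
T5 translate by (-6, -2, 5): (-54/5, 33/5, -29/5) → (-84/5, 23/5, -4/5)
T6 translate by (-3, 2, -1): (-84/5, 23/5, -4/5) → (-99/5, 33/5, -9/5)

T(p) = (-99/5, 33/5, -9/5)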